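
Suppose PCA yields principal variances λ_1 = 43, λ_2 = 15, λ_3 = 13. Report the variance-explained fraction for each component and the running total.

Step 1 — total variance = trace(Sigma) = Σ λ_i = 43 + 15 + 13 = 71.

Step 2 — fraction explained by component i = λ_i / Σ λ:
  PC1: 43/71 = 0.6056
  PC2: 15/71 = 0.2113
  PC3: 13/71 = 0.1831

Step 3 — cumulative fraction after k components = (λ_1 + ... + λ_k) / Σ λ:
  k = 1: 43/71 = 0.6056
  k = 2: (43 + 15)/71 = 58/71 = 0.8169
  k = 3: (43 + 15 + 13)/71 = 71/71 = 1

Summary (fraction, with percent):

explained: PC1 0.6056 (60.56%), PC2 0.2113 (21.13%), PC3 0.1831 (18.31%);  cumulative: 0.6056, 0.8169, 1


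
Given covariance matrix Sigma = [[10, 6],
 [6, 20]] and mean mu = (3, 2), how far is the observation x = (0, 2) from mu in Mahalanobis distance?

Step 1 — centre the observation: (x - mu) = (-3, 0).

Step 2 — invert Sigma. det(Sigma) = 10·20 - (6)² = 164.
  Sigma^{-1} = (1/det) · [[d, -b], [-b, a]] = [[0.122, -0.0366],
 [-0.0366, 0.061]].

Step 3 — form the quadratic (x - mu)^T · Sigma^{-1} · (x - mu):
  Sigma^{-1} · (x - mu) = (-0.3659, 0.1098).
  (x - mu)^T · [Sigma^{-1} · (x - mu)] = (-3)·(-0.3659) + (0)·(0.1098) = 1.0976.

Step 4 — take square root: d = √(1.0976) ≈ 1.0476.

d(x, mu) = √(1.0976) ≈ 1.0476


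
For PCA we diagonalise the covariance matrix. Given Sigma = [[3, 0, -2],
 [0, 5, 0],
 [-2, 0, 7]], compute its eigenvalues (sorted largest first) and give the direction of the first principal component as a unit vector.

Step 1 — characteristic polynomial p(λ) = det(λI - Sigma) = λ³ - tr·λ² + c_1·λ - det, where tr = trace, c_1 = sum of the principal 2×2 minors, det = det(Sigma):
  tr = 3 + 5 + 7 = 15,
  c_1 = (3·5 - (0)²) + (3·7 - (-2)²) + (5·7 - (0)²) = 15 + 17 + 35 = 67,
  det = 3·(5·7 - (0)²) - (0)·((0)·7 - (0)·(-2)) + (-2)·((0)·(0) - 5·(-2)) = 3·(35) - (0)·(0) + (-2)·(10) = 85.
  So p(λ) = λ³ - 15λ² + 67λ - 85.
Step 2 — look for an integer root (rational root theorem: any rational root is an integer divisor of 85). Testing λ = 5:
  p(5) = 125 - 375 + 335 - 85 = 0  ✓
  Dividing out (λ - 5): p(λ) = (λ - 5)(λ² - 10λ + 17).
Step 3 — remaining eigenvalues from the quadratic λ² - 10λ + 17 = 0:
  Δ = 10² - 4·17 = 100 - 68 = 32,  λ = (10 ± √32)/2 = (10 ± 5.6569)/2 ≈ 7.8284 or 2.1716.
  Sorted: λ_1 = 7.8284,  λ_2 = 5,  λ_3 = 2.1716  (check: sum = 15 = tr ✓).

Step 4 — unit eigenvector for λ_1 ≈ 7.8284: v spans the null space of (Sigma - λ_1 I), whose rows are
  r_1 = (-4.8284, 0, -2),  r_2 = (0, -2.8284, 0),  r_3 = (-2, 0, -0.8284).
  v is orthogonal to every row, so take v ∝ r_1 × r_2 = ((0)·(0) - (-2)·(-2.8284), (-2)·(0) - (-4.8284)·(0), (-4.8284)·(-2.8284) - (0)·(0)) ≈ (-5.6569, 0, 13.6569).
  Rescale (multiply by -1 so the first nonzero entry is positive): u = (5.6569, 0, -13.6569).
  ||u|| = √((5.6569)² + (0)² + (-13.6569)²) = √(218.5097) ≈ 14.7821,  v_1 = u/||u|| ≈ (0.3827, 0, -0.9239) (||v_1|| = 1).

λ_1 = 7.8284,  λ_2 = 5,  λ_3 = 2.1716;  v_1 ≈ (0.3827, 0, -0.9239)


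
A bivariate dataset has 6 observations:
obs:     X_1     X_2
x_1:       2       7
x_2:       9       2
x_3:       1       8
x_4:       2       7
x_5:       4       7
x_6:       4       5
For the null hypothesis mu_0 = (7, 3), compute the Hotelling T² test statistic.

Step 1 — sample mean vector:
  mean(X_1) = (2 + 9 + 1 + 2 + 4 + 4) / 6 = 22/6 = 3.6667
  mean(X_2) = (7 + 2 + 8 + 7 + 7 + 5) / 6 = 36/6 = 6
  x̄ = (3.6667, 6),  deviation x̄ - mu_0 = (3.6667, 6) - (7, 3) = (-3.3333, 3).

Step 2 — sample covariance matrix, S[i,j] = (1/(n-1)) · Σ_k (x_{k,i} - mean_i) · (x_{k,j} - mean_j), divisor n-1 = 5:
  S[X_1,X_1] = ((-1.6667)·(-1.6667) + (5.3333)·(5.3333) + (-2.6667)·(-2.6667) + (-1.6667)·(-1.6667) + (0.3333)·(0.3333) + (0.3333)·(0.3333)) / 5 = 41.3333/5 = 8.2667
  S[X_1,X_2] = ((-1.6667)·(1) + (5.3333)·(-4) + (-2.6667)·(2) + (-1.6667)·(1) + (0.3333)·(1) + (0.3333)·(-1)) / 5 = -30/5 = -6
  S[X_2,X_2] = ((1)·(1) + (-4)·(-4) + (2)·(2) + (1)·(1) + (1)·(1) + (-1)·(-1)) / 5 = 24/5 = 4.8
  S = [[8.2667, -6],
 [-6, 4.8]].

Step 3 — invert S. det(S) = 8.2667·4.8 - (-6)² = 3.68.
  S^{-1} = (1/det) · [[d, -b], [-b, a]] = [[1.3043, 1.6304],
 [1.6304, 2.2464]].

Step 4 — quadratic form (x̄ - mu_0)^T · S^{-1} · (x̄ - mu_0):
  S^{-1} · (x̄ - mu_0) = (0.5435, 1.3043),
  (x̄ - mu_0)^T · [...] = (-3.3333)·(0.5435) + (3)·(1.3043) = 2.1014.

Step 5 — scale by n: T² = 6 · 2.1014 = 12.6087.

T² ≈ 12.6087


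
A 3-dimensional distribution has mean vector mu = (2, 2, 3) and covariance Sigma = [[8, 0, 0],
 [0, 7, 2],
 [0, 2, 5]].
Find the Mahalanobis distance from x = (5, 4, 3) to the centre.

Step 1 — centre the observation: (x - mu) = (3, 2, 0).

Step 2 — invert Sigma (cofactor / det for 3×3, or solve directly):
  Sigma^{-1} = [[0.125, 0, 0],
 [0, 0.1613, -0.0645],
 [0, -0.0645, 0.2258]].

Step 3 — form the quadratic (x - mu)^T · Sigma^{-1} · (x - mu):
  Sigma^{-1} · (x - mu) = (0.375, 0.3226, -0.129).
  (x - mu)^T · [Sigma^{-1} · (x - mu)] = (3)·(0.375) + (2)·(0.3226) + (0)·(-0.129) = 1.7702.

Step 4 — take square root: d = √(1.7702) ≈ 1.3305.

d(x, mu) = √(1.7702) ≈ 1.3305


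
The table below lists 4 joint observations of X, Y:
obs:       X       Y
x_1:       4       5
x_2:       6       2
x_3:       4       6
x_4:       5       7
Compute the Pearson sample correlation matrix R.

Step 1 — column means:
  mean(X) = (4 + 6 + 4 + 5) / 4 = 19/4 = 4.75
  mean(Y) = (5 + 2 + 6 + 7) / 4 = 20/4 = 5

Step 2 — sample variances and covariances s[i,j] = (1/(n-1)) · Σ_k (x_{k,i} - mean_i) · (x_{k,j} - mean_j), with n-1 = 3:
  s[X,X] = ((-0.75)·(-0.75) + (1.25)·(1.25) + (-0.75)·(-0.75) + (0.25)·(0.25)) / 3 = 2.75/3 = 0.9167
  s[X,Y] = ((-0.75)·(0) + (1.25)·(-3) + (-0.75)·(1) + (0.25)·(2)) / 3 = -4/3 = -1.3333
  s[Y,Y] = ((0)·(0) + (-3)·(-3) + (1)·(1) + (2)·(2)) / 3 = 14/3 = 4.6667
  Sample standard deviations s_i = √(s[i,i]):
  s(X) = √(0.9167) = 0.9574
  s(Y) = √(4.6667) = 2.1602

Step 3 — r_{ij} = s_{ij} / (s_i · s_j):
  r[X,X] = 1 (diagonal).
  r[X,Y] = -1.3333 / (0.9574 · 2.1602) = -1.3333 / 2.0683 = -0.6447
  r[Y,Y] = 1 (diagonal).

R is symmetric with unit diagonal. Assembling:

R = [[1, -0.6447],
 [-0.6447, 1]]


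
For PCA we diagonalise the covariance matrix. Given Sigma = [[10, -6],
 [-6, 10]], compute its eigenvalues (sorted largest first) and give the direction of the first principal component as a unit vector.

Step 1 — characteristic polynomial of 2×2 Sigma:
  det(Sigma - λI) = λ² - trace · λ + det = 0.
  trace = 10 + 10 = 20, det = 10·10 - (-6)² = 64.
Step 2 — discriminant:
  Δ = trace² - 4·det = 400 - 256 = 144.
Step 3 — eigenvalues:
  λ = (trace ± √Δ)/2 = (20 ± 12)/2,
  λ_1 = 16,  λ_2 = 4.

Step 4 — unit eigenvector for λ_1: solve (Sigma - λ_1 I)v = 0. First row:
  (10 - 16)·v_x + (-6)·v_y = 0, i.e. (-6)·v_x + (-6)·v_y = 0,
  so v ∝ (b, λ_1 - a) = (-6, 6); multiply by -1 so the first entry is positive: u = (6, -6).
  ||u|| = √((6)² + (-6)²) = √(72) ≈ 8.4853,
  v_1 = u/||u|| ≈ (0.7071, -0.7071) (||v_1|| = 1).

λ_1 = 16,  λ_2 = 4;  v_1 ≈ (0.7071, -0.7071)


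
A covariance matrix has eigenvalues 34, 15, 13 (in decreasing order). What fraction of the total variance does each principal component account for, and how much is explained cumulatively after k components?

Step 1 — total variance = trace(Sigma) = Σ λ_i = 34 + 15 + 13 = 62.

Step 2 — fraction explained by component i = λ_i / Σ λ:
  PC1: 34/62 = 0.5484
  PC2: 15/62 = 0.2419
  PC3: 13/62 = 0.2097

Step 3 — cumulative fraction after k components = (λ_1 + ... + λ_k) / Σ λ:
  k = 1: 34/62 = 0.5484
  k = 2: (34 + 15)/62 = 49/62 = 0.7903
  k = 3: (34 + 15 + 13)/62 = 62/62 = 1

Summary (fraction, with percent):

explained: PC1 0.5484 (54.84%), PC2 0.2419 (24.19%), PC3 0.2097 (20.97%);  cumulative: 0.5484, 0.7903, 1


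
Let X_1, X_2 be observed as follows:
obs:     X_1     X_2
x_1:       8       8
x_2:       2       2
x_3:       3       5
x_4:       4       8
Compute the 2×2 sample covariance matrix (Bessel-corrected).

Step 1 — column means:
  mean(X_1) = (8 + 2 + 3 + 4) / 4 = 17/4 = 4.25
  mean(X_2) = (8 + 2 + 5 + 8) / 4 = 23/4 = 5.75

Step 2 — sample covariance S[i,j] = (1/(n-1)) · Σ_k (x_{k,i} - mean_i) · (x_{k,j} - mean_j), with n-1 = 3.
  S[X_1,X_1] = ((3.75)·(3.75) + (-2.25)·(-2.25) + (-1.25)·(-1.25) + (-0.25)·(-0.25)) / 3 = 20.75/3 = 6.9167
  S[X_1,X_2] = ((3.75)·(2.25) + (-2.25)·(-3.75) + (-1.25)·(-0.75) + (-0.25)·(2.25)) / 3 = 17.25/3 = 5.75
  S[X_2,X_2] = ((2.25)·(2.25) + (-3.75)·(-3.75) + (-0.75)·(-0.75) + (2.25)·(2.25)) / 3 = 24.75/3 = 8.25

S is symmetric (S[j,i] = S[i,j]). Assembling:

S = [[6.9167, 5.75],
 [5.75, 8.25]]


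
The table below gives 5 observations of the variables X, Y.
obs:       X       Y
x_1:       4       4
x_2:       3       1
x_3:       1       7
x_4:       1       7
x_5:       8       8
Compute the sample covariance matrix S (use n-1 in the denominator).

Step 1 — column means:
  mean(X) = (4 + 3 + 1 + 1 + 8) / 5 = 17/5 = 3.4
  mean(Y) = (4 + 1 + 7 + 7 + 8) / 5 = 27/5 = 5.4

Step 2 — sample covariance S[i,j] = (1/(n-1)) · Σ_k (x_{k,i} - mean_i) · (x_{k,j} - mean_j), with n-1 = 4.
  S[X,X] = ((0.6)·(0.6) + (-0.4)·(-0.4) + (-2.4)·(-2.4) + (-2.4)·(-2.4) + (4.6)·(4.6)) / 4 = 33.2/4 = 8.3
  S[X,Y] = ((0.6)·(-1.4) + (-0.4)·(-4.4) + (-2.4)·(1.6) + (-2.4)·(1.6) + (4.6)·(2.6)) / 4 = 5.2/4 = 1.3
  S[Y,Y] = ((-1.4)·(-1.4) + (-4.4)·(-4.4) + (1.6)·(1.6) + (1.6)·(1.6) + (2.6)·(2.6)) / 4 = 33.2/4 = 8.3

S is symmetric (S[j,i] = S[i,j]). Assembling:

S = [[8.3, 1.3],
 [1.3, 8.3]]


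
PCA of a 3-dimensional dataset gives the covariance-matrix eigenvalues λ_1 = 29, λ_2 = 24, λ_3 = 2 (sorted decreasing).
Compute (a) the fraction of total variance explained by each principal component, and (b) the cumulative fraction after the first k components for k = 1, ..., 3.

Step 1 — total variance = trace(Sigma) = Σ λ_i = 29 + 24 + 2 = 55.

Step 2 — fraction explained by component i = λ_i / Σ λ:
  PC1: 29/55 = 0.5273
  PC2: 24/55 = 0.4364
  PC3: 2/55 = 0.0364

Step 3 — cumulative fraction after k components = (λ_1 + ... + λ_k) / Σ λ:
  k = 1: 29/55 = 0.5273
  k = 2: (29 + 24)/55 = 53/55 = 0.9636
  k = 3: (29 + 24 + 2)/55 = 55/55 = 1

Summary (fraction, with percent):

explained: PC1 0.5273 (52.73%), PC2 0.4364 (43.64%), PC3 0.0364 (3.64%);  cumulative: 0.5273, 0.9636, 1


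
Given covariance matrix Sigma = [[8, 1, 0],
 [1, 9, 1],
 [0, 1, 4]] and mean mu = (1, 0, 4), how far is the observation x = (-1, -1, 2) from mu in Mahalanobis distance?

Step 1 — centre the observation: (x - mu) = (-2, -1, -2).

Step 2 — invert Sigma (cofactor / det for 3×3, or solve directly):
  Sigma^{-1} = [[0.1268, -0.0145, 0.0036],
 [-0.0145, 0.1159, -0.029],
 [0.0036, -0.029, 0.2572]].

Step 3 — form the quadratic (x - mu)^T · Sigma^{-1} · (x - mu):
  Sigma^{-1} · (x - mu) = (-0.2464, -0.029, -0.4928).
  (x - mu)^T · [Sigma^{-1} · (x - mu)] = (-2)·(-0.2464) + (-1)·(-0.029) + (-2)·(-0.4928) = 1.5072.

Step 4 — take square root: d = √(1.5072) ≈ 1.2277.

d(x, mu) = √(1.5072) ≈ 1.2277


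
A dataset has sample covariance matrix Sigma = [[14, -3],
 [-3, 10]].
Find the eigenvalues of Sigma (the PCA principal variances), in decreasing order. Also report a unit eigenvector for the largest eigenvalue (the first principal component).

Step 1 — characteristic polynomial of 2×2 Sigma:
  det(Sigma - λI) = λ² - trace · λ + det = 0.
  trace = 14 + 10 = 24, det = 14·10 - (-3)² = 131.
Step 2 — discriminant:
  Δ = trace² - 4·det = 576 - 524 = 52.
Step 3 — eigenvalues:
  λ = (trace ± √Δ)/2 = (24 ± 7.2111)/2,
  λ_1 = 15.6056,  λ_2 = 8.3944.

Step 4 — unit eigenvector for λ_1: solve (Sigma - λ_1 I)v = 0. First row:
  (14 - 15.6056)·v_x + (-3)·v_y = 0, i.e. (-1.6056)·v_x + (-3)·v_y = 0,
  so v ∝ (b, λ_1 - a) = (-3, 1.6056); multiply by -1 so the first entry is positive: u = (3, -1.6056).
  ||u|| = √((3)² + (-1.6056)²) = √(11.5778) ≈ 3.4026,
  v_1 = u/||u|| ≈ (0.8817, -0.4719) (||v_1|| = 1).

λ_1 = 15.6056,  λ_2 = 8.3944;  v_1 ≈ (0.8817, -0.4719)


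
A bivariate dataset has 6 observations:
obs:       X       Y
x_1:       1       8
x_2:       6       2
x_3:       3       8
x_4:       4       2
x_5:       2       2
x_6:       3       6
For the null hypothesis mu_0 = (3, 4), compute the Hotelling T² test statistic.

Step 1 — sample mean vector:
  mean(X) = (1 + 6 + 3 + 4 + 2 + 3) / 6 = 19/6 = 3.1667
  mean(Y) = (8 + 2 + 8 + 2 + 2 + 6) / 6 = 28/6 = 4.6667
  x̄ = (3.1667, 4.6667),  deviation x̄ - mu_0 = (3.1667, 4.6667) - (3, 4) = (0.1667, 0.6667).

Step 2 — sample covariance matrix, S[i,j] = (1/(n-1)) · Σ_k (x_{k,i} - mean_i) · (x_{k,j} - mean_j), divisor n-1 = 5:
  S[X,X] = ((-2.1667)·(-2.1667) + (2.8333)·(2.8333) + (-0.1667)·(-0.1667) + (0.8333)·(0.8333) + (-1.1667)·(-1.1667) + (-0.1667)·(-0.1667)) / 5 = 14.8333/5 = 2.9667
  S[X,Y] = ((-2.1667)·(3.3333) + (2.8333)·(-2.6667) + (-0.1667)·(3.3333) + (0.8333)·(-2.6667) + (-1.1667)·(-2.6667) + (-0.1667)·(1.3333)) / 5 = -14.6667/5 = -2.9333
  S[Y,Y] = ((3.3333)·(3.3333) + (-2.6667)·(-2.6667) + (3.3333)·(3.3333) + (-2.6667)·(-2.6667) + (-2.6667)·(-2.6667) + (1.3333)·(1.3333)) / 5 = 45.3333/5 = 9.0667
  S = [[2.9667, -2.9333],
 [-2.9333, 9.0667]].

Step 3 — invert S. det(S) = 2.9667·9.0667 - (-2.9333)² = 18.2933.
  S^{-1} = (1/det) · [[d, -b], [-b, a]] = [[0.4956, 0.1603],
 [0.1603, 0.1622]].

Step 4 — quadratic form (x̄ - mu_0)^T · S^{-1} · (x̄ - mu_0):
  S^{-1} · (x̄ - mu_0) = (0.1895, 0.1348),
  (x̄ - mu_0)^T · [...] = (0.1667)·(0.1895) + (0.6667)·(0.1348) = 0.1215.

Step 5 — scale by n: T² = 6 · 0.1215 = 0.7289.

T² ≈ 0.7289


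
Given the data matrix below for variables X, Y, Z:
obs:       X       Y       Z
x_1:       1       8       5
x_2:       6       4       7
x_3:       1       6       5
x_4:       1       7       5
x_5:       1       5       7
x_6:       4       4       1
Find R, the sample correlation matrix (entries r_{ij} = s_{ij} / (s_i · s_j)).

Step 1 — column means:
  mean(X) = (1 + 6 + 1 + 1 + 1 + 4) / 6 = 14/6 = 2.3333
  mean(Y) = (8 + 4 + 6 + 7 + 5 + 4) / 6 = 34/6 = 5.6667
  mean(Z) = (5 + 7 + 5 + 5 + 7 + 1) / 6 = 30/6 = 5

Step 2 — sample variances and covariances s[i,j] = (1/(n-1)) · Σ_k (x_{k,i} - mean_i) · (x_{k,j} - mean_j), with n-1 = 5:
  s[X,X] = ((-1.3333)·(-1.3333) + (3.6667)·(3.6667) + (-1.3333)·(-1.3333) + (-1.3333)·(-1.3333) + (-1.3333)·(-1.3333) + (1.6667)·(1.6667)) / 5 = 23.3333/5 = 4.6667
  s[X,Y] = ((-1.3333)·(2.3333) + (3.6667)·(-1.6667) + (-1.3333)·(0.3333) + (-1.3333)·(1.3333) + (-1.3333)·(-0.6667) + (1.6667)·(-1.6667)) / 5 = -13.3333/5 = -2.6667
  s[X,Z] = ((-1.3333)·(0) + (3.6667)·(2) + (-1.3333)·(0) + (-1.3333)·(0) + (-1.3333)·(2) + (1.6667)·(-4)) / 5 = -2/5 = -0.4
  s[Y,Y] = ((2.3333)·(2.3333) + (-1.6667)·(-1.6667) + (0.3333)·(0.3333) + (1.3333)·(1.3333) + (-0.6667)·(-0.6667) + (-1.6667)·(-1.6667)) / 5 = 13.3333/5 = 2.6667
  s[Y,Z] = ((2.3333)·(0) + (-1.6667)·(2) + (0.3333)·(0) + (1.3333)·(0) + (-0.6667)·(2) + (-1.6667)·(-4)) / 5 = 2/5 = 0.4
  s[Z,Z] = ((0)·(0) + (2)·(2) + (0)·(0) + (0)·(0) + (2)·(2) + (-4)·(-4)) / 5 = 24/5 = 4.8
  Sample standard deviations s_i = √(s[i,i]):
  s(X) = √(4.6667) = 2.1602
  s(Y) = √(2.6667) = 1.633
  s(Z) = √(4.8) = 2.1909

Step 3 — r_{ij} = s_{ij} / (s_i · s_j):
  r[X,X] = 1 (diagonal).
  r[X,Y] = -2.6667 / (2.1602 · 1.633) = -2.6667 / 3.5277 = -0.7559
  r[X,Z] = -0.4 / (2.1602 · 2.1909) = -0.4 / 4.7329 = -0.0845
  r[Y,Y] = 1 (diagonal).
  r[Y,Z] = 0.4 / (1.633 · 2.1909) = 0.4 / 3.5777 = 0.1118
  r[Z,Z] = 1 (diagonal).

R is symmetric with unit diagonal. Assembling:

R = [[1, -0.7559, -0.0845],
 [-0.7559, 1, 0.1118],
 [-0.0845, 0.1118, 1]]


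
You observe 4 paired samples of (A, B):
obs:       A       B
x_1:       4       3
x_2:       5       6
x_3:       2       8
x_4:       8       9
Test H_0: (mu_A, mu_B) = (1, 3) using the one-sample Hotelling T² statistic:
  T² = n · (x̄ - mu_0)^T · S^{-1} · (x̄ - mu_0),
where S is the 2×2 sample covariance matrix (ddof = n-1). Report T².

Step 1 — sample mean vector:
  mean(A) = (4 + 5 + 2 + 8) / 4 = 19/4 = 4.75
  mean(B) = (3 + 6 + 8 + 9) / 4 = 26/4 = 6.5
  x̄ = (4.75, 6.5),  deviation x̄ - mu_0 = (4.75, 6.5) - (1, 3) = (3.75, 3.5).

Step 2 — sample covariance matrix, S[i,j] = (1/(n-1)) · Σ_k (x_{k,i} - mean_i) · (x_{k,j} - mean_j), divisor n-1 = 3:
  S[A,A] = ((-0.75)·(-0.75) + (0.25)·(0.25) + (-2.75)·(-2.75) + (3.25)·(3.25)) / 3 = 18.75/3 = 6.25
  S[A,B] = ((-0.75)·(-3.5) + (0.25)·(-0.5) + (-2.75)·(1.5) + (3.25)·(2.5)) / 3 = 6.5/3 = 2.1667
  S[B,B] = ((-3.5)·(-3.5) + (-0.5)·(-0.5) + (1.5)·(1.5) + (2.5)·(2.5)) / 3 = 21/3 = 7
  S = [[6.25, 2.1667],
 [2.1667, 7]].

Step 3 — invert S. det(S) = 6.25·7 - (2.1667)² = 39.0556.
  S^{-1} = (1/det) · [[d, -b], [-b, a]] = [[0.1792, -0.0555],
 [-0.0555, 0.16]].

Step 4 — quadratic form (x̄ - mu_0)^T · S^{-1} · (x̄ - mu_0):
  S^{-1} · (x̄ - mu_0) = (0.478, 0.3521),
  (x̄ - mu_0)^T · [...] = (3.75)·(0.478) + (3.5)·(0.3521) = 3.0245.

Step 5 — scale by n: T² = 4 · 3.0245 = 12.0982.

T² ≈ 12.0982


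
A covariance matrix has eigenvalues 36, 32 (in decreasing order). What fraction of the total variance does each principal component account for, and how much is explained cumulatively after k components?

Step 1 — total variance = trace(Sigma) = Σ λ_i = 36 + 32 = 68.

Step 2 — fraction explained by component i = λ_i / Σ λ:
  PC1: 36/68 = 0.5294
  PC2: 32/68 = 0.4706

Step 3 — cumulative fraction after k components = (λ_1 + ... + λ_k) / Σ λ:
  k = 1: 36/68 = 0.5294
  k = 2: (36 + 32)/68 = 68/68 = 1

Summary (fraction, with percent):

explained: PC1 0.5294 (52.94%), PC2 0.4706 (47.06%);  cumulative: 0.5294, 1


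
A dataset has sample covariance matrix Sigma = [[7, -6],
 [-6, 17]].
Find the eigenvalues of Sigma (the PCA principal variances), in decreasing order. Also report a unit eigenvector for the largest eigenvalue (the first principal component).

Step 1 — characteristic polynomial of 2×2 Sigma:
  det(Sigma - λI) = λ² - trace · λ + det = 0.
  trace = 7 + 17 = 24, det = 7·17 - (-6)² = 83.
Step 2 — discriminant:
  Δ = trace² - 4·det = 576 - 332 = 244.
Step 3 — eigenvalues:
  λ = (trace ± √Δ)/2 = (24 ± 15.6205)/2,
  λ_1 = 19.8102,  λ_2 = 4.1898.

Step 4 — unit eigenvector for λ_1: solve (Sigma - λ_1 I)v = 0. First row:
  (7 - 19.8102)·v_x + (-6)·v_y = 0, i.e. (-12.8102)·v_x + (-6)·v_y = 0,
  so v ∝ (b, λ_1 - a) = (-6, 12.8102); multiply by -1 so the first entry is positive: u = (6, -12.8102).
  ||u|| = √((6)² + (-12.8102)²) = √(200.1025) ≈ 14.1458,
  v_1 = u/||u|| ≈ (0.4242, -0.9056) (||v_1|| = 1).

λ_1 = 19.8102,  λ_2 = 4.1898;  v_1 ≈ (0.4242, -0.9056)


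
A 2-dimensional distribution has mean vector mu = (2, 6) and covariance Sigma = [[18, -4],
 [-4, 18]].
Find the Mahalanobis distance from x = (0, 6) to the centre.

Step 1 — centre the observation: (x - mu) = (-2, 0).

Step 2 — invert Sigma. det(Sigma) = 18·18 - (-4)² = 308.
  Sigma^{-1} = (1/det) · [[d, -b], [-b, a]] = [[0.0584, 0.013],
 [0.013, 0.0584]].

Step 3 — form the quadratic (x - mu)^T · Sigma^{-1} · (x - mu):
  Sigma^{-1} · (x - mu) = (-0.1169, -0.026).
  (x - mu)^T · [Sigma^{-1} · (x - mu)] = (-2)·(-0.1169) + (0)·(-0.026) = 0.2338.

Step 4 — take square root: d = √(0.2338) ≈ 0.4835.

d(x, mu) = √(0.2338) ≈ 0.4835


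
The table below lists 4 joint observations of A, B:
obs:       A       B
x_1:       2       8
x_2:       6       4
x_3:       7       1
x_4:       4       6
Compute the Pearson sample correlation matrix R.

Step 1 — column means:
  mean(A) = (2 + 6 + 7 + 4) / 4 = 19/4 = 4.75
  mean(B) = (8 + 4 + 1 + 6) / 4 = 19/4 = 4.75

Step 2 — sample variances and covariances s[i,j] = (1/(n-1)) · Σ_k (x_{k,i} - mean_i) · (x_{k,j} - mean_j), with n-1 = 3:
  s[A,A] = ((-2.75)·(-2.75) + (1.25)·(1.25) + (2.25)·(2.25) + (-0.75)·(-0.75)) / 3 = 14.75/3 = 4.9167
  s[A,B] = ((-2.75)·(3.25) + (1.25)·(-0.75) + (2.25)·(-3.75) + (-0.75)·(1.25)) / 3 = -19.25/3 = -6.4167
  s[B,B] = ((3.25)·(3.25) + (-0.75)·(-0.75) + (-3.75)·(-3.75) + (1.25)·(1.25)) / 3 = 26.75/3 = 8.9167
  Sample standard deviations s_i = √(s[i,i]):
  s(A) = √(4.9167) = 2.2174
  s(B) = √(8.9167) = 2.9861

Step 3 — r_{ij} = s_{ij} / (s_i · s_j):
  r[A,A] = 1 (diagonal).
  r[A,B] = -6.4167 / (2.2174 · 2.9861) = -6.4167 / 6.6212 = -0.9691
  r[B,B] = 1 (diagonal).

R is symmetric with unit diagonal. Assembling:

R = [[1, -0.9691],
 [-0.9691, 1]]


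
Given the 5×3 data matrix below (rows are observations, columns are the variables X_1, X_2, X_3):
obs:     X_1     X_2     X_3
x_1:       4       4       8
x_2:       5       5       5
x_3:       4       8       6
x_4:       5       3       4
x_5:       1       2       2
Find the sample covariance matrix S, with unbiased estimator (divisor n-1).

Step 1 — column means:
  mean(X_1) = (4 + 5 + 4 + 5 + 1) / 5 = 19/5 = 3.8
  mean(X_2) = (4 + 5 + 8 + 3 + 2) / 5 = 22/5 = 4.4
  mean(X_3) = (8 + 5 + 6 + 4 + 2) / 5 = 25/5 = 5

Step 2 — sample covariance S[i,j] = (1/(n-1)) · Σ_k (x_{k,i} - mean_i) · (x_{k,j} - mean_j), with n-1 = 4.
  S[X_1,X_1] = ((0.2)·(0.2) + (1.2)·(1.2) + (0.2)·(0.2) + (1.2)·(1.2) + (-2.8)·(-2.8)) / 4 = 10.8/4 = 2.7
  S[X_1,X_2] = ((0.2)·(-0.4) + (1.2)·(0.6) + (0.2)·(3.6) + (1.2)·(-1.4) + (-2.8)·(-2.4)) / 4 = 6.4/4 = 1.6
  S[X_1,X_3] = ((0.2)·(3) + (1.2)·(0) + (0.2)·(1) + (1.2)·(-1) + (-2.8)·(-3)) / 4 = 8/4 = 2
  S[X_2,X_2] = ((-0.4)·(-0.4) + (0.6)·(0.6) + (3.6)·(3.6) + (-1.4)·(-1.4) + (-2.4)·(-2.4)) / 4 = 21.2/4 = 5.3
  S[X_2,X_3] = ((-0.4)·(3) + (0.6)·(0) + (3.6)·(1) + (-1.4)·(-1) + (-2.4)·(-3)) / 4 = 11/4 = 2.75
  S[X_3,X_3] = ((3)·(3) + (0)·(0) + (1)·(1) + (-1)·(-1) + (-3)·(-3)) / 4 = 20/4 = 5

S is symmetric (S[j,i] = S[i,j]). Assembling:

S = [[2.7, 1.6, 2],
 [1.6, 5.3, 2.75],
 [2, 2.75, 5]]


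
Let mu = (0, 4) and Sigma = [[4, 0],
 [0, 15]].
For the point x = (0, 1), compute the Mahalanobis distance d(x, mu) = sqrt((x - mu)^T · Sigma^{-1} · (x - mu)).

Step 1 — centre the observation: (x - mu) = (0, -3).

Step 2 — invert Sigma. det(Sigma) = 4·15 - (0)² = 60.
  Sigma^{-1} = (1/det) · [[d, -b], [-b, a]] = [[0.25, 0],
 [0, 0.0667]].

Step 3 — form the quadratic (x - mu)^T · Sigma^{-1} · (x - mu):
  Sigma^{-1} · (x - mu) = (0, -0.2).
  (x - mu)^T · [Sigma^{-1} · (x - mu)] = (0)·(0) + (-3)·(-0.2) = 0.6.

Step 4 — take square root: d = √(0.6) ≈ 0.7746.

d(x, mu) = √(0.6) ≈ 0.7746


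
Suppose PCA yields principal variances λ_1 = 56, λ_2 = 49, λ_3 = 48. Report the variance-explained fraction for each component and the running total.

Step 1 — total variance = trace(Sigma) = Σ λ_i = 56 + 49 + 48 = 153.

Step 2 — fraction explained by component i = λ_i / Σ λ:
  PC1: 56/153 = 0.366
  PC2: 49/153 = 0.3203
  PC3: 48/153 = 0.3137

Step 3 — cumulative fraction after k components = (λ_1 + ... + λ_k) / Σ λ:
  k = 1: 56/153 = 0.366
  k = 2: (56 + 49)/153 = 105/153 = 0.6863
  k = 3: (56 + 49 + 48)/153 = 153/153 = 1

Summary (fraction, with percent):

explained: PC1 0.366 (36.6%), PC2 0.3203 (32.03%), PC3 0.3137 (31.37%);  cumulative: 0.366, 0.6863, 1


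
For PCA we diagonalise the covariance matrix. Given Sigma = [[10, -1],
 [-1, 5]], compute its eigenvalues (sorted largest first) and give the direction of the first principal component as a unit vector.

Step 1 — characteristic polynomial of 2×2 Sigma:
  det(Sigma - λI) = λ² - trace · λ + det = 0.
  trace = 10 + 5 = 15, det = 10·5 - (-1)² = 49.
Step 2 — discriminant:
  Δ = trace² - 4·det = 225 - 196 = 29.
Step 3 — eigenvalues:
  λ = (trace ± √Δ)/2 = (15 ± 5.3852)/2,
  λ_1 = 10.1926,  λ_2 = 4.8074.

Step 4 — unit eigenvector for λ_1: solve (Sigma - λ_1 I)v = 0. First row:
  (10 - 10.1926)·v_x + (-1)·v_y = 0, i.e. (-0.1926)·v_x + (-1)·v_y = 0,
  so v ∝ (b, λ_1 - a) = (-1, 0.1926); multiply by -1 so the first entry is positive: u = (1, -0.1926).
  ||u|| = √((1)² + (-0.1926)²) = √(1.0371) ≈ 1.0184,
  v_1 = u/||u|| ≈ (0.982, -0.1891) (||v_1|| = 1).

λ_1 = 10.1926,  λ_2 = 4.8074;  v_1 ≈ (0.982, -0.1891)


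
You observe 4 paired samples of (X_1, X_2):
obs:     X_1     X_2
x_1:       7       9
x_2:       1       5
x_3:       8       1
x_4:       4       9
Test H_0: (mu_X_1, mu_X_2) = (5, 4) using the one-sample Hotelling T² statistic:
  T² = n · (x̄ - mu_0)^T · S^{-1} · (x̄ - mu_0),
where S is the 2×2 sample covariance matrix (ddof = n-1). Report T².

Step 1 — sample mean vector:
  mean(X_1) = (7 + 1 + 8 + 4) / 4 = 20/4 = 5
  mean(X_2) = (9 + 5 + 1 + 9) / 4 = 24/4 = 6
  x̄ = (5, 6),  deviation x̄ - mu_0 = (5, 6) - (5, 4) = (0, 2).

Step 2 — sample covariance matrix, S[i,j] = (1/(n-1)) · Σ_k (x_{k,i} - mean_i) · (x_{k,j} - mean_j), divisor n-1 = 3:
  S[X_1,X_1] = ((2)·(2) + (-4)·(-4) + (3)·(3) + (-1)·(-1)) / 3 = 30/3 = 10
  S[X_1,X_2] = ((2)·(3) + (-4)·(-1) + (3)·(-5) + (-1)·(3)) / 3 = -8/3 = -2.6667
  S[X_2,X_2] = ((3)·(3) + (-1)·(-1) + (-5)·(-5) + (3)·(3)) / 3 = 44/3 = 14.6667
  S = [[10, -2.6667],
 [-2.6667, 14.6667]].

Step 3 — invert S. det(S) = 10·14.6667 - (-2.6667)² = 139.5556.
  S^{-1} = (1/det) · [[d, -b], [-b, a]] = [[0.1051, 0.0191],
 [0.0191, 0.0717]].

Step 4 — quadratic form (x̄ - mu_0)^T · S^{-1} · (x̄ - mu_0):
  S^{-1} · (x̄ - mu_0) = (0.0382, 0.1433),
  (x̄ - mu_0)^T · [...] = (0)·(0.0382) + (2)·(0.1433) = 0.2866.

Step 5 — scale by n: T² = 4 · 0.2866 = 1.1465.

T² ≈ 1.1465


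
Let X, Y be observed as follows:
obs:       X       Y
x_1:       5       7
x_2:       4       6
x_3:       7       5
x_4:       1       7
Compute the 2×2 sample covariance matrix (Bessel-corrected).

Step 1 — column means:
  mean(X) = (5 + 4 + 7 + 1) / 4 = 17/4 = 4.25
  mean(Y) = (7 + 6 + 5 + 7) / 4 = 25/4 = 6.25

Step 2 — sample covariance S[i,j] = (1/(n-1)) · Σ_k (x_{k,i} - mean_i) · (x_{k,j} - mean_j), with n-1 = 3.
  S[X,X] = ((0.75)·(0.75) + (-0.25)·(-0.25) + (2.75)·(2.75) + (-3.25)·(-3.25)) / 3 = 18.75/3 = 6.25
  S[X,Y] = ((0.75)·(0.75) + (-0.25)·(-0.25) + (2.75)·(-1.25) + (-3.25)·(0.75)) / 3 = -5.25/3 = -1.75
  S[Y,Y] = ((0.75)·(0.75) + (-0.25)·(-0.25) + (-1.25)·(-1.25) + (0.75)·(0.75)) / 3 = 2.75/3 = 0.9167

S is symmetric (S[j,i] = S[i,j]). Assembling:

S = [[6.25, -1.75],
 [-1.75, 0.9167]]


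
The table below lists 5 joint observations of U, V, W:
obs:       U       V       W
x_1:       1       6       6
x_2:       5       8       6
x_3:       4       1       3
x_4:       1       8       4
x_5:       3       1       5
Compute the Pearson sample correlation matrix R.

Step 1 — column means:
  mean(U) = (1 + 5 + 4 + 1 + 3) / 5 = 14/5 = 2.8
  mean(V) = (6 + 8 + 1 + 8 + 1) / 5 = 24/5 = 4.8
  mean(W) = (6 + 6 + 3 + 4 + 5) / 5 = 24/5 = 4.8

Step 2 — sample variances and covariances s[i,j] = (1/(n-1)) · Σ_k (x_{k,i} - mean_i) · (x_{k,j} - mean_j), with n-1 = 4:
  s[U,U] = ((-1.8)·(-1.8) + (2.2)·(2.2) + (1.2)·(1.2) + (-1.8)·(-1.8) + (0.2)·(0.2)) / 4 = 12.8/4 = 3.2
  s[U,V] = ((-1.8)·(1.2) + (2.2)·(3.2) + (1.2)·(-3.8) + (-1.8)·(3.2) + (0.2)·(-3.8)) / 4 = -6.2/4 = -1.55
  s[U,W] = ((-1.8)·(1.2) + (2.2)·(1.2) + (1.2)·(-1.8) + (-1.8)·(-0.8) + (0.2)·(0.2)) / 4 = -0.2/4 = -0.05
  s[V,V] = ((1.2)·(1.2) + (3.2)·(3.2) + (-3.8)·(-3.8) + (3.2)·(3.2) + (-3.8)·(-3.8)) / 4 = 50.8/4 = 12.7
  s[V,W] = ((1.2)·(1.2) + (3.2)·(1.2) + (-3.8)·(-1.8) + (3.2)·(-0.8) + (-3.8)·(0.2)) / 4 = 8.8/4 = 2.2
  s[W,W] = ((1.2)·(1.2) + (1.2)·(1.2) + (-1.8)·(-1.8) + (-0.8)·(-0.8) + (0.2)·(0.2)) / 4 = 6.8/4 = 1.7
  Sample standard deviations s_i = √(s[i,i]):
  s(U) = √(3.2) = 1.7889
  s(V) = √(12.7) = 3.5637
  s(W) = √(1.7) = 1.3038

Step 3 — r_{ij} = s_{ij} / (s_i · s_j):
  r[U,U] = 1 (diagonal).
  r[U,V] = -1.55 / (1.7889 · 3.5637) = -1.55 / 6.375 = -0.2431
  r[U,W] = -0.05 / (1.7889 · 1.3038) = -0.05 / 2.3324 = -0.0214
  r[V,V] = 1 (diagonal).
  r[V,W] = 2.2 / (3.5637 · 1.3038) = 2.2 / 4.6465 = 0.4735
  r[W,W] = 1 (diagonal).

R is symmetric with unit diagonal. Assembling:

R = [[1, -0.2431, -0.0214],
 [-0.2431, 1, 0.4735],
 [-0.0214, 0.4735, 1]]


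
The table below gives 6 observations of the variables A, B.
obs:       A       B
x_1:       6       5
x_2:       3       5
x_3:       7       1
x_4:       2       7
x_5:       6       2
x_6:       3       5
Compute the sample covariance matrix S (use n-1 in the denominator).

Step 1 — column means:
  mean(A) = (6 + 3 + 7 + 2 + 6 + 3) / 6 = 27/6 = 4.5
  mean(B) = (5 + 5 + 1 + 7 + 2 + 5) / 6 = 25/6 = 4.1667

Step 2 — sample covariance S[i,j] = (1/(n-1)) · Σ_k (x_{k,i} - mean_i) · (x_{k,j} - mean_j), with n-1 = 5.
  S[A,A] = ((1.5)·(1.5) + (-1.5)·(-1.5) + (2.5)·(2.5) + (-2.5)·(-2.5) + (1.5)·(1.5) + (-1.5)·(-1.5)) / 5 = 21.5/5 = 4.3
  S[A,B] = ((1.5)·(0.8333) + (-1.5)·(0.8333) + (2.5)·(-3.1667) + (-2.5)·(2.8333) + (1.5)·(-2.1667) + (-1.5)·(0.8333)) / 5 = -19.5/5 = -3.9
  S[B,B] = ((0.8333)·(0.8333) + (0.8333)·(0.8333) + (-3.1667)·(-3.1667) + (2.8333)·(2.8333) + (-2.1667)·(-2.1667) + (0.8333)·(0.8333)) / 5 = 24.8333/5 = 4.9667

S is symmetric (S[j,i] = S[i,j]). Assembling:

S = [[4.3, -3.9],
 [-3.9, 4.9667]]


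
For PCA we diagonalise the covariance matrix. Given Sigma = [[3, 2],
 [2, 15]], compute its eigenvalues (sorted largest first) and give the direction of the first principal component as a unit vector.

Step 1 — characteristic polynomial of 2×2 Sigma:
  det(Sigma - λI) = λ² - trace · λ + det = 0.
  trace = 3 + 15 = 18, det = 3·15 - (2)² = 41.
Step 2 — discriminant:
  Δ = trace² - 4·det = 324 - 164 = 160.
Step 3 — eigenvalues:
  λ = (trace ± √Δ)/2 = (18 ± 12.6491)/2,
  λ_1 = 15.3246,  λ_2 = 2.6754.

Step 4 — unit eigenvector for λ_1: solve (Sigma - λ_1 I)v = 0. First row:
  (3 - 15.3246)·v_x + (2)·v_y = 0, i.e. (-12.3246)·v_x + (2)·v_y = 0,
  so v ∝ (b, λ_1 - a) = (2, 12.3246) = u.
  ||u|| = √((2)² + (12.3246)²) = √(155.8947) ≈ 12.4858,
  v_1 = u/||u|| ≈ (0.1602, 0.9871) (||v_1|| = 1).

λ_1 = 15.3246,  λ_2 = 2.6754;  v_1 ≈ (0.1602, 0.9871)


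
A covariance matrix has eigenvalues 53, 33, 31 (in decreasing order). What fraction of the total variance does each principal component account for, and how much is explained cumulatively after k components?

Step 1 — total variance = trace(Sigma) = Σ λ_i = 53 + 33 + 31 = 117.

Step 2 — fraction explained by component i = λ_i / Σ λ:
  PC1: 53/117 = 0.453
  PC2: 33/117 = 0.2821
  PC3: 31/117 = 0.265

Step 3 — cumulative fraction after k components = (λ_1 + ... + λ_k) / Σ λ:
  k = 1: 53/117 = 0.453
  k = 2: (53 + 33)/117 = 86/117 = 0.735
  k = 3: (53 + 33 + 31)/117 = 117/117 = 1

Summary (fraction, with percent):

explained: PC1 0.453 (45.3%), PC2 0.2821 (28.21%), PC3 0.265 (26.5%);  cumulative: 0.453, 0.735, 1


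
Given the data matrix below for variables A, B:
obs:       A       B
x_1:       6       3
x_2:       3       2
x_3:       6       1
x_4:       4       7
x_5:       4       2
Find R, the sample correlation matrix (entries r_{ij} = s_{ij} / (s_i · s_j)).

Step 1 — column means:
  mean(A) = (6 + 3 + 6 + 4 + 4) / 5 = 23/5 = 4.6
  mean(B) = (3 + 2 + 1 + 7 + 2) / 5 = 15/5 = 3

Step 2 — sample variances and covariances s[i,j] = (1/(n-1)) · Σ_k (x_{k,i} - mean_i) · (x_{k,j} - mean_j), with n-1 = 4:
  s[A,A] = ((1.4)·(1.4) + (-1.6)·(-1.6) + (1.4)·(1.4) + (-0.6)·(-0.6) + (-0.6)·(-0.6)) / 4 = 7.2/4 = 1.8
  s[A,B] = ((1.4)·(0) + (-1.6)·(-1) + (1.4)·(-2) + (-0.6)·(4) + (-0.6)·(-1)) / 4 = -3/4 = -0.75
  s[B,B] = ((0)·(0) + (-1)·(-1) + (-2)·(-2) + (4)·(4) + (-1)·(-1)) / 4 = 22/4 = 5.5
  Sample standard deviations s_i = √(s[i,i]):
  s(A) = √(1.8) = 1.3416
  s(B) = √(5.5) = 2.3452

Step 3 — r_{ij} = s_{ij} / (s_i · s_j):
  r[A,A] = 1 (diagonal).
  r[A,B] = -0.75 / (1.3416 · 2.3452) = -0.75 / 3.1464 = -0.2384
  r[B,B] = 1 (diagonal).

R is symmetric with unit diagonal. Assembling:

R = [[1, -0.2384],
 [-0.2384, 1]]


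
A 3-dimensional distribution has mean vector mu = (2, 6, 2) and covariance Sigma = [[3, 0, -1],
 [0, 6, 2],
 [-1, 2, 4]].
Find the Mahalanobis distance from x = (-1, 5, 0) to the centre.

Step 1 — centre the observation: (x - mu) = (-3, -1, -2).

Step 2 — invert Sigma (cofactor / det for 3×3, or solve directly):
  Sigma^{-1} = [[0.3704, -0.037, 0.1111],
 [-0.037, 0.2037, -0.1111],
 [0.1111, -0.1111, 0.3333]].

Step 3 — form the quadratic (x - mu)^T · Sigma^{-1} · (x - mu):
  Sigma^{-1} · (x - mu) = (-1.2963, 0.1296, -0.8889).
  (x - mu)^T · [Sigma^{-1} · (x - mu)] = (-3)·(-1.2963) + (-1)·(0.1296) + (-2)·(-0.8889) = 5.537.

Step 4 — take square root: d = √(5.537) ≈ 2.3531.

d(x, mu) = √(5.537) ≈ 2.3531


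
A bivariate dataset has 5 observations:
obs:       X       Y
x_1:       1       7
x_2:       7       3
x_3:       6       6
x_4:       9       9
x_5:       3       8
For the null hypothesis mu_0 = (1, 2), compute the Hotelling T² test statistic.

Step 1 — sample mean vector:
  mean(X) = (1 + 7 + 6 + 9 + 3) / 5 = 26/5 = 5.2
  mean(Y) = (7 + 3 + 6 + 9 + 8) / 5 = 33/5 = 6.6
  x̄ = (5.2, 6.6),  deviation x̄ - mu_0 = (5.2, 6.6) - (1, 2) = (4.2, 4.6).

Step 2 — sample covariance matrix, S[i,j] = (1/(n-1)) · Σ_k (x_{k,i} - mean_i) · (x_{k,j} - mean_j), divisor n-1 = 4:
  S[X,X] = ((-4.2)·(-4.2) + (1.8)·(1.8) + (0.8)·(0.8) + (3.8)·(3.8) + (-2.2)·(-2.2)) / 4 = 40.8/4 = 10.2
  S[X,Y] = ((-4.2)·(0.4) + (1.8)·(-3.6) + (0.8)·(-0.6) + (3.8)·(2.4) + (-2.2)·(1.4)) / 4 = -2.6/4 = -0.65
  S[Y,Y] = ((0.4)·(0.4) + (-3.6)·(-3.6) + (-0.6)·(-0.6) + (2.4)·(2.4) + (1.4)·(1.4)) / 4 = 21.2/4 = 5.3
  S = [[10.2, -0.65],
 [-0.65, 5.3]].

Step 3 — invert S. det(S) = 10.2·5.3 - (-0.65)² = 53.6375.
  S^{-1} = (1/det) · [[d, -b], [-b, a]] = [[0.0988, 0.0121],
 [0.0121, 0.1902]].

Step 4 — quadratic form (x̄ - mu_0)^T · S^{-1} · (x̄ - mu_0):
  S^{-1} · (x̄ - mu_0) = (0.4708, 0.9257),
  (x̄ - mu_0)^T · [...] = (4.2)·(0.4708) + (4.6)·(0.9257) = 6.2352.

Step 5 — scale by n: T² = 5 · 6.2352 = 31.1759.

T² ≈ 31.1759


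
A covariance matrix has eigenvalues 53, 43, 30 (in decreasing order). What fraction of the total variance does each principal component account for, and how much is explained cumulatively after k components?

Step 1 — total variance = trace(Sigma) = Σ λ_i = 53 + 43 + 30 = 126.

Step 2 — fraction explained by component i = λ_i / Σ λ:
  PC1: 53/126 = 0.4206
  PC2: 43/126 = 0.3413
  PC3: 30/126 = 0.2381

Step 3 — cumulative fraction after k components = (λ_1 + ... + λ_k) / Σ λ:
  k = 1: 53/126 = 0.4206
  k = 2: (53 + 43)/126 = 96/126 = 0.7619
  k = 3: (53 + 43 + 30)/126 = 126/126 = 1

Summary (fraction, with percent):

explained: PC1 0.4206 (42.06%), PC2 0.3413 (34.13%), PC3 0.2381 (23.81%);  cumulative: 0.4206, 0.7619, 1


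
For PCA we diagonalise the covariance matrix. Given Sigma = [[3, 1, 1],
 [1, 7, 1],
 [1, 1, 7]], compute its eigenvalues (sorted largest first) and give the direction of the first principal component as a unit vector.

Step 1 — characteristic polynomial p(λ) = det(λI - Sigma) = λ³ - tr·λ² + c_1·λ - det, where tr = trace, c_1 = sum of the principal 2×2 minors, det = det(Sigma):
  tr = 3 + 7 + 7 = 17,
  c_1 = (3·7 - (1)²) + (3·7 - (1)²) + (7·7 - (1)²) = 20 + 20 + 48 = 88,
  det = 3·(7·7 - (1)²) - (1)·((1)·7 - (1)·(1)) + (1)·((1)·(1) - 7·(1)) = 3·(48) - (1)·(6) + (1)·(-6) = 132.
  So p(λ) = λ³ - 17λ² + 88λ - 132.
Step 2 — look for an integer root (rational root theorem: any rational root is an integer divisor of 132). Testing λ = 6:
  p(6) = 216 - 612 + 528 - 132 = 0  ✓
  Dividing out (λ - 6): p(λ) = (λ - 6)(λ² - 11λ + 22).
Step 3 — remaining eigenvalues from the quadratic λ² - 11λ + 22 = 0:
  Δ = 11² - 4·22 = 121 - 88 = 33,  λ = (11 ± √33)/2 = (11 ± 5.7446)/2 ≈ 8.3723 or 2.6277.
  Sorted: λ_1 = 8.3723,  λ_2 = 6,  λ_3 = 2.6277  (check: sum = 17 = tr ✓).

Step 4 — unit eigenvector for λ_1 ≈ 8.3723: v spans the null space of (Sigma - λ_1 I), whose rows are
  r_1 = (-5.3723, 1, 1),  r_2 = (1, -1.3723, 1),  r_3 = (1, 1, -1.3723).
  v is orthogonal to every row, so take v ∝ r_1 × r_2 = ((1)·(1) - (1)·(-1.3723), (1)·(1) - (-5.3723)·(1), (-5.3723)·(-1.3723) - (1)·(1)) ≈ (2.3723, 6.3723, 6.3723).
  Let u = (2.3723, 6.3723, 6.3723).
  ||u|| = √((2.3723)² + (6.3723)² + (6.3723)²) = √(86.8397) ≈ 9.3188,  v_1 = u/||u|| ≈ (0.2546, 0.6838, 0.6838) (||v_1|| = 1).

λ_1 = 8.3723,  λ_2 = 6,  λ_3 = 2.6277;  v_1 ≈ (0.2546, 0.6838, 0.6838)


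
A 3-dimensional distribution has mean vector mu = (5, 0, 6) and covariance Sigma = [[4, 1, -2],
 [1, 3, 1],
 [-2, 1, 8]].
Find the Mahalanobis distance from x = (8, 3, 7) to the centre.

Step 1 — centre the observation: (x - mu) = (3, 3, 1).

Step 2 — invert Sigma (cofactor / det for 3×3, or solve directly):
  Sigma^{-1} = [[0.3382, -0.1471, 0.1029],
 [-0.1471, 0.4118, -0.0882],
 [0.1029, -0.0882, 0.1618]].

Step 3 — form the quadratic (x - mu)^T · Sigma^{-1} · (x - mu):
  Sigma^{-1} · (x - mu) = (0.6765, 0.7059, 0.2059).
  (x - mu)^T · [Sigma^{-1} · (x - mu)] = (3)·(0.6765) + (3)·(0.7059) + (1)·(0.2059) = 4.3529.

Step 4 — take square root: d = √(4.3529) ≈ 2.0864.

d(x, mu) = √(4.3529) ≈ 2.0864


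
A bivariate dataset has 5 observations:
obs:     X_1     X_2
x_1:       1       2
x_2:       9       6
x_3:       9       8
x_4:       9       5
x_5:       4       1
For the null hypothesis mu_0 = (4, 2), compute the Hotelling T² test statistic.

Step 1 — sample mean vector:
  mean(X_1) = (1 + 9 + 9 + 9 + 4) / 5 = 32/5 = 6.4
  mean(X_2) = (2 + 6 + 8 + 5 + 1) / 5 = 22/5 = 4.4
  x̄ = (6.4, 4.4),  deviation x̄ - mu_0 = (6.4, 4.4) - (4, 2) = (2.4, 2.4).

Step 2 — sample covariance matrix, S[i,j] = (1/(n-1)) · Σ_k (x_{k,i} - mean_i) · (x_{k,j} - mean_j), divisor n-1 = 4:
  S[X_1,X_1] = ((-5.4)·(-5.4) + (2.6)·(2.6) + (2.6)·(2.6) + (2.6)·(2.6) + (-2.4)·(-2.4)) / 4 = 55.2/4 = 13.8
  S[X_1,X_2] = ((-5.4)·(-2.4) + (2.6)·(1.6) + (2.6)·(3.6) + (2.6)·(0.6) + (-2.4)·(-3.4)) / 4 = 36.2/4 = 9.05
  S[X_2,X_2] = ((-2.4)·(-2.4) + (1.6)·(1.6) + (3.6)·(3.6) + (0.6)·(0.6) + (-3.4)·(-3.4)) / 4 = 33.2/4 = 8.3
  S = [[13.8, 9.05],
 [9.05, 8.3]].

Step 3 — invert S. det(S) = 13.8·8.3 - (9.05)² = 32.6375.
  S^{-1} = (1/det) · [[d, -b], [-b, a]] = [[0.2543, -0.2773],
 [-0.2773, 0.4228]].

Step 4 — quadratic form (x̄ - mu_0)^T · S^{-1} · (x̄ - mu_0):
  S^{-1} · (x̄ - mu_0) = (-0.0552, 0.3493),
  (x̄ - mu_0)^T · [...] = (2.4)·(-0.0552) + (2.4)·(0.3493) = 0.7059.

Step 5 — scale by n: T² = 5 · 0.7059 = 3.5297.

T² ≈ 3.5297


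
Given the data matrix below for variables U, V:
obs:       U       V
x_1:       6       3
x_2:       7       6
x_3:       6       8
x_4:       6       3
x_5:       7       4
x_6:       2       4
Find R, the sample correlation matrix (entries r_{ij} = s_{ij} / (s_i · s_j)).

Step 1 — column means:
  mean(U) = (6 + 7 + 6 + 6 + 7 + 2) / 6 = 34/6 = 5.6667
  mean(V) = (3 + 6 + 8 + 3 + 4 + 4) / 6 = 28/6 = 4.6667

Step 2 — sample variances and covariances s[i,j] = (1/(n-1)) · Σ_k (x_{k,i} - mean_i) · (x_{k,j} - mean_j), with n-1 = 5:
  s[U,U] = ((0.3333)·(0.3333) + (1.3333)·(1.3333) + (0.3333)·(0.3333) + (0.3333)·(0.3333) + (1.3333)·(1.3333) + (-3.6667)·(-3.6667)) / 5 = 17.3333/5 = 3.4667
  s[U,V] = ((0.3333)·(-1.6667) + (1.3333)·(1.3333) + (0.3333)·(3.3333) + (0.3333)·(-1.6667) + (1.3333)·(-0.6667) + (-3.6667)·(-0.6667)) / 5 = 3.3333/5 = 0.6667
  s[V,V] = ((-1.6667)·(-1.6667) + (1.3333)·(1.3333) + (3.3333)·(3.3333) + (-1.6667)·(-1.6667) + (-0.6667)·(-0.6667) + (-0.6667)·(-0.6667)) / 5 = 19.3333/5 = 3.8667
  Sample standard deviations s_i = √(s[i,i]):
  s(U) = √(3.4667) = 1.8619
  s(V) = √(3.8667) = 1.9664

Step 3 — r_{ij} = s_{ij} / (s_i · s_j):
  r[U,U] = 1 (diagonal).
  r[U,V] = 0.6667 / (1.8619 · 1.9664) = 0.6667 / 3.6612 = 0.1821
  r[V,V] = 1 (diagonal).

R is symmetric with unit diagonal. Assembling:

R = [[1, 0.1821],
 [0.1821, 1]]
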